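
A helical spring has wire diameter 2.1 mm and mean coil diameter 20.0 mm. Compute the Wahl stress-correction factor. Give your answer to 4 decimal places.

C = D/d = 20.0/2.1 = 9.5238
K_W = (4C−1)/(4C−4) + 0.615/C = 37.095/34.095 + 0.0646 = 1.1526

1.1526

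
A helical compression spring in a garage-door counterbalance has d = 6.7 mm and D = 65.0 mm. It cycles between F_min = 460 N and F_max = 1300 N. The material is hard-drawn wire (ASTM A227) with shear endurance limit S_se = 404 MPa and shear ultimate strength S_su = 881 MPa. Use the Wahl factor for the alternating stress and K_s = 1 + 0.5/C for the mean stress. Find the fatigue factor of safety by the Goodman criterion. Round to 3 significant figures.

C = D/d = 65.0/6.7 = 9.7015; K_W = (4C−1)/(4C−4)+0.615/C = 1.1496; K_s = 1+0.5/C = 1.0515
F_a = (F_max−F_min)/2 = 420 N; F_m = (F_max+F_min)/2 = 880 N
τ_a = K_W·8F_aD/(πd³) = 1.1496 × 231.14 = 265.72 MPa
τ_m = K_s·8F_mD/(πd³) = 1.0515 × 484.3 = 509.26 MPa
Goodman: 1/n_f = τ_a/S_se + τ_m/S_su = 265.72/404 + 509.26/881 = 0.65772 + 0.57804 = 1.2358
n_f = 1/1.2358 = 0.8092

0.809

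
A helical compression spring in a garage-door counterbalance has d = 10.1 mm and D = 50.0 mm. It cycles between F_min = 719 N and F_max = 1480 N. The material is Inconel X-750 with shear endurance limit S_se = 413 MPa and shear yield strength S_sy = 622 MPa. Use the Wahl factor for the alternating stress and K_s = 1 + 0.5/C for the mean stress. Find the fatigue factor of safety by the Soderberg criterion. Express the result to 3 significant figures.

C = D/d = 50.0/10.1 = 4.9505; K_W = (4C−1)/(4C−4)+0.615/C = 1.3141; K_s = 1+0.5/C = 1.1010
F_a = (F_max−F_min)/2 = 380.5 N; F_m = (F_max+F_min)/2 = 1099.5 N
τ_a = K_W·8F_aD/(πd³) = 1.3141 × 47.022 = 61.791 MPa
τ_m = K_s·8F_mD/(πd³) = 1.1010 × 135.88 = 149.6 MPa
Soderberg: 1/n_f = τ_a/S_se + τ_m/S_sy = 61.791/413 + 149.6/622 = 0.14961 + 0.24051 = 0.39013
n_f = 1/0.39013 = 2.563

2.56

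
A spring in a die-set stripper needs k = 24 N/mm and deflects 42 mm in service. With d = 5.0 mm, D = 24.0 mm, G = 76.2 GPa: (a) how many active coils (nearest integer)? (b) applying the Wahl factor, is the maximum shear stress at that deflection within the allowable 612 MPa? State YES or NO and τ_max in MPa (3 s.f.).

(a) 18 coils; (b) NO, τ_max = 651 MPa

N_a = Gd⁴/(8D³k) = (76.2×10³)(5.0⁴)/(8·24.0³·24) = 17.94 → N_a = 18
Actual rate k = Gd⁴/(8D³·18) = 23.924 N/mm
Working load F = kδ = 23.924·42 = 1004.8 N
C = 24.0/5.0 = 4.8000; K_W = (4C−1)/(4C−4)+0.615/C = 1.3255
τ_max = K_W·8FD/(πd³) = 1.3255·491.28 = 651.19 MPa
τ_max > 612 MPa → exceeds allowable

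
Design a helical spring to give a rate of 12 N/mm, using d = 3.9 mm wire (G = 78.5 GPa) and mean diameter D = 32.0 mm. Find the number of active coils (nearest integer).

6

N_a = Gd⁴/(8D³k) = (78.5×10³ × 3.9⁴)/(8 × 32.0³ × 12)
    = 1.81605e+07 / 3.14573e+06 = 5.773 → 6 coils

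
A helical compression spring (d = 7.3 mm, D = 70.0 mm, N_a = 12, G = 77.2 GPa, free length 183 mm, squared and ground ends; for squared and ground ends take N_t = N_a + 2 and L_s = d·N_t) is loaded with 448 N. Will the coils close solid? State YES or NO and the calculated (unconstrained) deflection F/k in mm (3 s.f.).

NO, δ = 67.3 mm

k = Gd⁴/(8D³N_a) = (77.2×10³)(7.3⁴)/(8·70.0³·12) = 6.658 N/mm
N_t = 14; L_s = 7.3·14 = 102.2 mm; δ_solid = L₀ − L_s = 183 − 102.2 = 80.8 mm
δ = F/k = 448/6.658 = 67.288 mm
δ < δ_solid → spring does not go solid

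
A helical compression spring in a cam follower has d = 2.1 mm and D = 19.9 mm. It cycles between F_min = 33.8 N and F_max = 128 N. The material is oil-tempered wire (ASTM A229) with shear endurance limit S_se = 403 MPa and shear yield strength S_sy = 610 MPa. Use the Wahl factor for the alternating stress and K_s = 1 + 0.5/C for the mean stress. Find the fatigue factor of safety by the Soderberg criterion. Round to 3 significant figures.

C = D/d = 19.9/2.1 = 9.4762; K_W = (4C−1)/(4C−4)+0.615/C = 1.1534; K_s = 1+0.5/C = 1.0528
F_a = (F_max−F_min)/2 = 47.1 N; F_m = (F_max+F_min)/2 = 80.9 N
τ_a = K_W·8F_aD/(πd³) = 1.1534 × 257.72 = 297.26 MPa
τ_m = K_s·8F_mD/(πd³) = 1.0528 × 442.67 = 466.03 MPa
Soderberg: 1/n_f = τ_a/S_se + τ_m/S_sy = 297.26/403 + 466.03/610 = 0.73761 + 0.76399 = 1.5016
n_f = 1/1.5016 = 0.666

0.666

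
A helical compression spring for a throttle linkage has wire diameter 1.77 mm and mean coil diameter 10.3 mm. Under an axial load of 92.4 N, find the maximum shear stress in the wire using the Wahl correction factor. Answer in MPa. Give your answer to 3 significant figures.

551 MPa

Spring index C = D/d = 10.3/1.77 = 5.8192
K_W = (4C−1)/(4C−4) + 0.615/C = 22.277/19.277 + 0.1057 = 1.2613
τ₀ = 8FD/(πd³) = 8·92.4·10.3/(π·1.77³) = 7613.76/17.421 = 437.05 MPa
τ_max = K·τ₀ = 1.2613 × 437.05 = 551.25 MPa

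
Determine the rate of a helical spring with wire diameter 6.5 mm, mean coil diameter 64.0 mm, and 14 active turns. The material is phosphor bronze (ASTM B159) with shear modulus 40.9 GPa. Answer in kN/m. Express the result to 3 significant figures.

k = Gd⁴/(8D³N_a) = (40.9×10³ × 6.5⁴) / (8 × 64.0³ × 14)
  = 7.30091e+07 / 2.93601e+07 = 2.4867 N/mm

2.49 kN/m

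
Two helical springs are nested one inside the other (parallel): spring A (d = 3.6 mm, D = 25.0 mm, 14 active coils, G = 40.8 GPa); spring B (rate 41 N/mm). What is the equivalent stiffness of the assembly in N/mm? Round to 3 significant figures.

44.9 N/mm

k_A = Gd⁴/(8D³N_a) = (40.8×10³)(3.6⁴)/(8·25.0³·14) = 3.9159 N/mm
Parallel: k_eq = 3.9159 + 41 = 44.916 N/mm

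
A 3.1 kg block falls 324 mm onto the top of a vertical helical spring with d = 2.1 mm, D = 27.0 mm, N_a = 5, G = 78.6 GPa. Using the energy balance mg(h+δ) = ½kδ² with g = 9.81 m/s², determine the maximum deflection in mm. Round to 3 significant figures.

k = Gd⁴/(8D³N_a) = (78.6×10³)(2.1⁴)/(8·27.0³·5) = 1.9415 N/mm
W = mg = 3.1 × 9.81 = 30.411 N
½kδ² − Wδ − Wh = 0 → δ = (W + √(W² + 2kWh))/k
δ = (30.411 + √(924.83 + 38260.8))/1.9415 = (30.411 + 197.95)/1.9415 = 117.62 mm

118 mm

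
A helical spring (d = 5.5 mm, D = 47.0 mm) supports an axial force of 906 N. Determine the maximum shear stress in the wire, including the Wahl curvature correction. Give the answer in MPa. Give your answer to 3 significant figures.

Spring index C = D/d = 47.0/5.5 = 8.5455
K_W = (4C−1)/(4C−4) + 0.615/C = 33.182/30.182 + 0.0720 = 1.1714
τ₀ = 8FD/(πd³) = 8·906·47.0/(π·5.5³) = 340656/522.68 = 651.75 MPa
τ_max = K·τ₀ = 1.1714 × 651.75 = 763.43 MPa

763 MPa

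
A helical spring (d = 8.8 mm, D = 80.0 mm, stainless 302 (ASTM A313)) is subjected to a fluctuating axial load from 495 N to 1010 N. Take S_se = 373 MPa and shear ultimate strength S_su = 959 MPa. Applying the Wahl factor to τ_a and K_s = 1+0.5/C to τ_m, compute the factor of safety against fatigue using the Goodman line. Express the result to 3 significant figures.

C = D/d = 80.0/8.8 = 9.0909; K_W = (4C−1)/(4C−4)+0.615/C = 1.1603; K_s = 1+0.5/C = 1.0550
F_a = (F_max−F_min)/2 = 257.5 N; F_m = (F_max+F_min)/2 = 752.5 N
τ_a = K_W·8F_aD/(πd³) = 1.1603 × 76.977 = 89.32 MPa
τ_m = K_s·8F_mD/(πd³) = 1.0550 × 224.95 = 237.32 MPa
Goodman: 1/n_f = τ_a/S_se + τ_m/S_su = 89.32/373 + 237.32/959 = 0.23946 + 0.24747 = 0.48693
n_f = 1/0.48693 = 2.054

2.05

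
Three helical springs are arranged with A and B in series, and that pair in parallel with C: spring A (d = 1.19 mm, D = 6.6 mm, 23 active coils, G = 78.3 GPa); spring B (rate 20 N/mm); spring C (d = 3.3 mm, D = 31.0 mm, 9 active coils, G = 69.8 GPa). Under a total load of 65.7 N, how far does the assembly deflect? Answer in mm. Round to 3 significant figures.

10.2 mm

k_A = Gd⁴/(8D³N_a) = (78.3×10³)(1.19⁴)/(8·6.6³·23) = 2.9682 N/mm
k_C = Gd⁴/(8D³N_a) = (69.8×10³)(3.3⁴)/(8·31.0³·9) = 3.8592 N/mm
Springs A,B series: k_AB = 1/(1/2.9682+1/20) = 2.5847 N/mm; parallel with C: k_eq = 2.5847+3.8592 = 6.4438 N/mm
δ = F/k_eq = 65.7/6.4438 = 10.196 mm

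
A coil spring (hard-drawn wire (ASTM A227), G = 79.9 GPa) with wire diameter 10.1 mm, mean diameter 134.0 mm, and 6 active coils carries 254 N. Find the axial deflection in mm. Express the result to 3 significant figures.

35.3 mm

k = Gd⁴/(8D³N_a) = (79.9×10³)(10.1⁴)/(8·134.0³·6) = 7.1991 N/mm
δ = F/k = 254 / 7.1991 = 35.282 mm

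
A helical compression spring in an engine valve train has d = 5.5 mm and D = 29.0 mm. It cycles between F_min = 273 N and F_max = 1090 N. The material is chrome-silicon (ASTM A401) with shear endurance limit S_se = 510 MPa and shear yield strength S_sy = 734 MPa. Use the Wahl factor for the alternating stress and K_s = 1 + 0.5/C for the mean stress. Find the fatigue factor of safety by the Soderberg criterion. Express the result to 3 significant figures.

C = D/d = 29.0/5.5 = 5.2727; K_W = (4C−1)/(4C−4)+0.615/C = 1.2922; K_s = 1+0.5/C = 1.0948
F_a = (F_max−F_min)/2 = 408.5 N; F_m = (F_max+F_min)/2 = 681.5 N
τ_a = K_W·8F_aD/(πd³) = 1.2922 × 181.32 = 234.29 MPa
τ_m = K_s·8F_mD/(πd³) = 1.0948 × 302.49 = 331.18 MPa
Soderberg: 1/n_f = τ_a/S_se + τ_m/S_sy = 234.29/510 + 331.18/734 = 0.45940 + 0.45120 = 0.9106
n_f = 1/0.9106 = 1.098

1.10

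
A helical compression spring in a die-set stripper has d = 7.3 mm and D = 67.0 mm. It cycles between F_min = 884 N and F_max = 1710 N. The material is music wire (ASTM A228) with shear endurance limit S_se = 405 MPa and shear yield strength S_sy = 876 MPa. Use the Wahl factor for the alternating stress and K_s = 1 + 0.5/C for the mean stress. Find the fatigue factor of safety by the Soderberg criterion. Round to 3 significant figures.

C = D/d = 67.0/7.3 = 9.1781; K_W = (4C−1)/(4C−4)+0.615/C = 1.1587; K_s = 1+0.5/C = 1.0545
F_a = (F_max−F_min)/2 = 413 N; F_m = (F_max+F_min)/2 = 1297 N
τ_a = K_W·8F_aD/(πd³) = 1.1587 × 181.13 = 209.88 MPa
τ_m = K_s·8F_mD/(πd³) = 1.0545 × 568.84 = 599.82 MPa
Soderberg: 1/n_f = τ_a/S_se + τ_m/S_sy = 209.88/405 + 599.82/876 = 0.51823 + 0.68473 = 1.203
n_f = 1/1.203 = 0.8313

0.831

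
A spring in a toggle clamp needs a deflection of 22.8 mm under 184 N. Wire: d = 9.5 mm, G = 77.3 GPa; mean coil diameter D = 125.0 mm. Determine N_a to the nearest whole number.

Required rate k = F/δ = 184/22.8 = 8.0702 N/mm
N_a = Gd⁴/(8D³k) = (77.3×10³ × 9.5⁴)/(8 × 125.0³ × 8.0702)
    = 6.29613e+08 / 1.26096e+08 = 4.993 → 5 coils

5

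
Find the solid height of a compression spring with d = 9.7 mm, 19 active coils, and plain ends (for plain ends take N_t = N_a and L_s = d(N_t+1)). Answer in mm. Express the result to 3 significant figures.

plain ends: N_t = N_a = 19
L_s = d·(N_t+1) = 9.7 × 20 = 194 mm

194 mm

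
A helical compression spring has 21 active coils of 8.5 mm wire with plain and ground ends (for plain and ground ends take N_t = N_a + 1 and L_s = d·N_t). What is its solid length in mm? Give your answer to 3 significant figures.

plain and ground ends: N_t = N_a + 1 = 21 + 1 = 22
L_s = d·N_t = 8.5 × 22 = 187 mm

187 mm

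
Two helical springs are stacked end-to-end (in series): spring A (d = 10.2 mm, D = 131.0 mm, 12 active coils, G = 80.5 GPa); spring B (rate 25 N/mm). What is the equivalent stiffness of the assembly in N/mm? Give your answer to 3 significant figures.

3.48 N/mm

k_A = Gd⁴/(8D³N_a) = (80.5×10³)(10.2⁴)/(8·131.0³·12) = 4.0375 N/mm
Series: 1/k_eq = 1/4.0375 + 1/25 = 0.28768; k_eq = 3.4761 N/mm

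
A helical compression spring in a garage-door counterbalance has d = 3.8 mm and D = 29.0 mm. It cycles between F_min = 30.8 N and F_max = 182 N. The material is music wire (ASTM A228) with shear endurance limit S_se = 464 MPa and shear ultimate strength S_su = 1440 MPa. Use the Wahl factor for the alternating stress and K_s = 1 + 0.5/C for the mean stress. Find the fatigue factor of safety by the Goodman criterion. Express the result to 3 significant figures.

2.72

C = D/d = 29.0/3.8 = 7.6316; K_W = (4C−1)/(4C−4)+0.615/C = 1.1937; K_s = 1+0.5/C = 1.0655
F_a = (F_max−F_min)/2 = 75.6 N; F_m = (F_max+F_min)/2 = 106.4 N
τ_a = K_W·8F_aD/(πd³) = 1.1937 × 101.74 = 121.45 MPa
τ_m = K_s·8F_mD/(πd³) = 1.0655 × 143.2 = 152.58 MPa
Goodman: 1/n_f = τ_a/S_se + τ_m/S_su = 121.45/464 + 152.58/1440 = 0.26175 + 0.10596 = 0.3677
n_f = 1/0.3677 = 2.72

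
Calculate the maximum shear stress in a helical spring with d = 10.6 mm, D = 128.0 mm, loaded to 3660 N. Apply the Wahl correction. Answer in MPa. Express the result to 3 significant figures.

1120 MPa

Spring index C = D/d = 128.0/10.6 = 12.0755
K_W = (4C−1)/(4C−4) + 0.615/C = 47.302/44.302 + 0.0509 = 1.1186
τ₀ = 8FD/(πd³) = 8·3660·128.0/(π·10.6³) = 3.74784e+06/3741.7 = 1001.6 MPa
τ_max = K·τ₀ = 1.1186 × 1001.6 = 1120.5 MPa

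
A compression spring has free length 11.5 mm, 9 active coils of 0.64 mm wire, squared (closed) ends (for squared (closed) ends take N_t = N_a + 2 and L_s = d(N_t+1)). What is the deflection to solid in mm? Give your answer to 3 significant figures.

N_t = 11; L_s = 0.64·12 = 7.68 mm
δ_solid = L₀ − L_s = 11.5 − 7.68 = 3.82 mm

3.82 mm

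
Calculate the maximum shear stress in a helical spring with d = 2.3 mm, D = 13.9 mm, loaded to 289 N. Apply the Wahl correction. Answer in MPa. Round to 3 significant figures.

1050 MPa

Spring index C = D/d = 13.9/2.3 = 6.0435
K_W = (4C−1)/(4C−4) + 0.615/C = 23.174/20.174 + 0.1018 = 1.2505
τ₀ = 8FD/(πd³) = 8·289·13.9/(π·2.3³) = 32136.8/38.224 = 840.75 MPa
τ_max = K·τ₀ = 1.2505 × 840.75 = 1051.3 MPa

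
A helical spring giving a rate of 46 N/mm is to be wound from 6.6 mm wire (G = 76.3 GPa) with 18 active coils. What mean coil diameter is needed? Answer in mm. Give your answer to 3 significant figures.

28.0 mm

D = (Gd⁴/(8N_a·k))^(1/3) = (76.3×10³·6.6⁴/(8·18·46))^(1/3)
  = (21856.5)^(1/3) = 27.9593 mm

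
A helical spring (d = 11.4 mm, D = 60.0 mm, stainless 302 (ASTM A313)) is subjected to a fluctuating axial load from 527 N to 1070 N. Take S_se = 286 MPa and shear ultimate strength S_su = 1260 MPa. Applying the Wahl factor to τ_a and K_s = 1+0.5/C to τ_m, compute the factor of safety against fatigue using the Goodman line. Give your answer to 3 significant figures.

C = D/d = 60.0/11.4 = 5.2632; K_W = (4C−1)/(4C−4)+0.615/C = 1.2928; K_s = 1+0.5/C = 1.0950
F_a = (F_max−F_min)/2 = 271.5 N; F_m = (F_max+F_min)/2 = 798.5 N
τ_a = K_W·8F_aD/(πd³) = 1.2928 × 27.999 = 36.197 MPa
τ_m = K_s·8F_mD/(πd³) = 1.0950 × 82.348 = 90.171 MPa
Goodman: 1/n_f = τ_a/S_se + τ_m/S_su = 36.197/286 + 90.171/1260 = 0.12656 + 0.07156 = 0.19813
n_f = 1/0.19813 = 5.047

5.05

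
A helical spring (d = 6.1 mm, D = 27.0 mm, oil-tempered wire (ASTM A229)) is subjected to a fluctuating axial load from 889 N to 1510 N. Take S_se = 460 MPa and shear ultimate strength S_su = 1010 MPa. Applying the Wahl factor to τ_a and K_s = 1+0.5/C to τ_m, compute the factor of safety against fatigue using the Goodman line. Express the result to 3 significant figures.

C = D/d = 27.0/6.1 = 4.4262; K_W = (4C−1)/(4C−4)+0.615/C = 1.3578; K_s = 1+0.5/C = 1.1130
F_a = (F_max−F_min)/2 = 310.5 N; F_m = (F_max+F_min)/2 = 1199.5 N
τ_a = K_W·8F_aD/(πd³) = 1.3578 × 94.054 = 127.71 MPa
τ_m = K_s·8F_mD/(πd³) = 1.1130 × 363.34 = 404.39 MPa
Goodman: 1/n_f = τ_a/S_se + τ_m/S_su = 127.71/460 + 404.39/1010 = 0.27763 + 0.40038 = 0.67801
n_f = 1/0.67801 = 1.475

1.47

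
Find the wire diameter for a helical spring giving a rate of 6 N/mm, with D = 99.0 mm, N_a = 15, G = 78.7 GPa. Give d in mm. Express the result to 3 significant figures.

d = (8D³N_a·k / G)^(1/4) = (8·99.0³·15·6 / (78.7×10³))^0.25
  = (8876.9)^0.25 = 9.7066 mm

9.71 mm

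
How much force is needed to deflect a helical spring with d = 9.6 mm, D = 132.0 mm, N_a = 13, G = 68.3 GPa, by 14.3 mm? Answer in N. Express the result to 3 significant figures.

k = Gd⁴/(8D³N_a) = (68.3×10³)(9.6⁴)/(8·132.0³·13) = 2.4252 N/mm
F = k·δ = 2.4252 × 14.3 = 34.681 N

34.7 N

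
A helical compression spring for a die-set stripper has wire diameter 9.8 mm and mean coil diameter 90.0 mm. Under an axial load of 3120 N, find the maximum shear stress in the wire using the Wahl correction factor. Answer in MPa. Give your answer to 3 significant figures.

880 MPa

Spring index C = D/d = 90.0/9.8 = 9.1837
K_W = (4C−1)/(4C−4) + 0.615/C = 35.735/32.735 + 0.0670 = 1.1586
τ₀ = 8FD/(πd³) = 8·3120·90.0/(π·9.8³) = 2.2464e+06/2956.8 = 759.73 MPa
τ_max = K·τ₀ = 1.1586 × 759.73 = 880.23 MPa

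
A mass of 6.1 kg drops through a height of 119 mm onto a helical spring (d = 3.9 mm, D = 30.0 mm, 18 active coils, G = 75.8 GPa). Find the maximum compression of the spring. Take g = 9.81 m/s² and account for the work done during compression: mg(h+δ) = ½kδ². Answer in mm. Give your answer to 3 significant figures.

k = Gd⁴/(8D³N_a) = (75.8×10³)(3.9⁴)/(8·30.0³·18) = 4.5103 N/mm
W = mg = 6.1 × 9.81 = 59.841 N
½kδ² − Wδ − Wh = 0 → δ = (W + √(W² + 2kWh))/k
δ = (59.841 + √(3580.9 + 64235.8))/4.5103 = (59.841 + 260.42)/4.5103 = 71.006 mm

71.0 mm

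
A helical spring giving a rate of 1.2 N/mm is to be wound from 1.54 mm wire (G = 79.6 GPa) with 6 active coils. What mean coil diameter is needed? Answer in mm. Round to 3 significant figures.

19.8 mm

D = (Gd⁴/(8N_a·k))^(1/3) = (79.6×10³·1.54⁴/(8·6·1.2))^(1/3)
  = (7772.73)^(1/3) = 19.8088 mm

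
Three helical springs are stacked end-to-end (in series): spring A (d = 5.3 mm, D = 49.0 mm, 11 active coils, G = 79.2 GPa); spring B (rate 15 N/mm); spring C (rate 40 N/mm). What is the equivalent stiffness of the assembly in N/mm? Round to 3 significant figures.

3.89 N/mm

k_A = Gd⁴/(8D³N_a) = (79.2×10³)(5.3⁴)/(8·49.0³·11) = 6.0361 N/mm
Series: 1/k_eq = 1/6.0361 + 1/15 + 1/40 = 0.25734; k_eq = 3.886 N/mm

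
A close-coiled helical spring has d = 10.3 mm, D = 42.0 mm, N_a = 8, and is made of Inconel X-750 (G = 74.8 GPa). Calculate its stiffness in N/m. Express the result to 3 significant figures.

178000 N/m

k = Gd⁴/(8D³N_a) = (74.8×10³ × 10.3⁴) / (8 × 42.0³ × 8)
  = 8.41881e+08 / 4.74163e+06 = 177.55 N/mm = 1.7755e+05 N/m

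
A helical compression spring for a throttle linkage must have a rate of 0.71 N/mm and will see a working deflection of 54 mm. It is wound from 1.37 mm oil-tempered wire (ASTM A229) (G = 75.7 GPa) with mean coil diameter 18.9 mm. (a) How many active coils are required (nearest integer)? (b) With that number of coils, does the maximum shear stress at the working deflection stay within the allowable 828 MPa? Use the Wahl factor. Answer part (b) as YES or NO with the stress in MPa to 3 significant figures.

(a) 7 coils; (b) YES, τ_max = 786 MPa

N_a = Gd⁴/(8D³k) = (75.7×10³)(1.37⁴)/(8·18.9³·0.71) = 6.954 → N_a = 7
Actual rate k = Gd⁴/(8D³·7) = 0.70535 N/mm
Working load F = kδ = 0.70535·54 = 38.089 N
C = 18.9/1.37 = 13.7956; K_W = (4C−1)/(4C−4)+0.615/C = 1.1032
τ_max = K_W·8FD/(πd³) = 1.1032·712.92 = 786.48 MPa
τ_max ≤ 828 MPa → acceptable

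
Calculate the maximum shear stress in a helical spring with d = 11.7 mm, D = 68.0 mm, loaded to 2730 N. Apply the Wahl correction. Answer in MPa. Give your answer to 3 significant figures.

372 MPa

Spring index C = D/d = 68.0/11.7 = 5.8120
K_W = (4C−1)/(4C−4) + 0.615/C = 22.248/19.248 + 0.1058 = 1.2617
τ₀ = 8FD/(πd³) = 8·2730·68.0/(π·11.7³) = 1.48512e+06/5031.6 = 295.16 MPa
τ_max = K·τ₀ = 1.2617 × 295.16 = 372.39 MPa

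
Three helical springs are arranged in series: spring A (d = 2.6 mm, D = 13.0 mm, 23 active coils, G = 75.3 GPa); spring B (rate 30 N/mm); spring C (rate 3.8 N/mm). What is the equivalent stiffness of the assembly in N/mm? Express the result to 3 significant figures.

k_A = Gd⁴/(8D³N_a) = (75.3×10³)(2.6⁴)/(8·13.0³·23) = 8.5122 N/mm
Series: 1/k_eq = 1/8.5122 + 1/30 + 1/3.8 = 0.41397; k_eq = 2.4156 N/mm

2.42 N/mm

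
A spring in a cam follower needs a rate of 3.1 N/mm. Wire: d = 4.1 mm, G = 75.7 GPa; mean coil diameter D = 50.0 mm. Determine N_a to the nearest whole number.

N_a = Gd⁴/(8D³k) = (75.7×10³ × 4.1⁴)/(8 × 50.0³ × 3.1)
    = 2.1391e+07 / 3.1e+06 = 6.9 → 7 coils

7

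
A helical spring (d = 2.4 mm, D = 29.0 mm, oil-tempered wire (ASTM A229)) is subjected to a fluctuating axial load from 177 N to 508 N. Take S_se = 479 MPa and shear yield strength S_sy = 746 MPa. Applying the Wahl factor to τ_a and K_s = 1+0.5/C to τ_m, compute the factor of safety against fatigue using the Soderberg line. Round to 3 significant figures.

0.217

C = D/d = 29.0/2.4 = 12.0833; K_W = (4C−1)/(4C−4)+0.615/C = 1.1186; K_s = 1+0.5/C = 1.0414
F_a = (F_max−F_min)/2 = 165.5 N; F_m = (F_max+F_min)/2 = 342.5 N
τ_a = K_W·8F_aD/(πd³) = 1.1186 × 884.1 = 988.93 MPa
τ_m = K_s·8F_mD/(πd³) = 1.0414 × 1829.6 = 1905.3 MPa
Soderberg: 1/n_f = τ_a/S_se + τ_m/S_sy = 988.93/479 + 1905.3/746 = 2.06456 + 2.55408 = 4.6186
n_f = 1/4.6186 = 0.2165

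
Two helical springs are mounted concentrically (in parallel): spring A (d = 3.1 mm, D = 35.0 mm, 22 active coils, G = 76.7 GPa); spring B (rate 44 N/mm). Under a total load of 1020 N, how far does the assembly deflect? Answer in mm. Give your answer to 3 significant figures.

22.7 mm

k_A = Gd⁴/(8D³N_a) = (76.7×10³)(3.1⁴)/(8·35.0³·22) = 0.9387 N/mm
Parallel: k_eq = 0.9387 + 44 = 44.939 N/mm
δ = F/k_eq = 1020/44.939 = 22.698 mm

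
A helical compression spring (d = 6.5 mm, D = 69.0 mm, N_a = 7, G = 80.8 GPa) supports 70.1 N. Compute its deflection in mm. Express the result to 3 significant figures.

k = Gd⁴/(8D³N_a) = (80.8×10³)(6.5⁴)/(8·69.0³·7) = 7.8402 N/mm
δ = F/k = 70.1 / 7.8402 = 8.9411 mm

8.94 mm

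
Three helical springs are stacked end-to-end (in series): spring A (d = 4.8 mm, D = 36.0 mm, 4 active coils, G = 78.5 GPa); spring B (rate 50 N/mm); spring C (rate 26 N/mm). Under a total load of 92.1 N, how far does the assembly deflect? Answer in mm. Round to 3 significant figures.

k_A = Gd⁴/(8D³N_a) = (78.5×10³)(4.8⁴)/(8·36.0³·4) = 27.911 N/mm
Series: 1/k_eq = 1/27.911 + 1/50 + 1/26 = 0.09429; k_eq = 10.606 N/mm
δ = F/k_eq = 92.1/10.606 = 8.6841 mm

8.68 mm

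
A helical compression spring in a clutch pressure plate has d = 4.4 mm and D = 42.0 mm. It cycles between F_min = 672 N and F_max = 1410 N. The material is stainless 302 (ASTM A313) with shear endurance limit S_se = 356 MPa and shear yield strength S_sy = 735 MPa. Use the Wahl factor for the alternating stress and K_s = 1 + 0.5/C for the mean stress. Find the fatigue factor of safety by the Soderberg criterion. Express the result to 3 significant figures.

0.297

C = D/d = 42.0/4.4 = 9.5455; K_W = (4C−1)/(4C−4)+0.615/C = 1.1522; K_s = 1+0.5/C = 1.0524
F_a = (F_max−F_min)/2 = 369 N; F_m = (F_max+F_min)/2 = 1041 N
τ_a = K_W·8F_aD/(πd³) = 1.1522 × 463.3 = 533.81 MPa
τ_m = K_s·8F_mD/(πd³) = 1.0524 × 1307 = 1375.5 MPa
Soderberg: 1/n_f = τ_a/S_se + τ_m/S_sy = 533.81/356 + 1375.5/735 = 1.49946 + 1.87140 = 3.3709
n_f = 1/3.3709 = 0.2967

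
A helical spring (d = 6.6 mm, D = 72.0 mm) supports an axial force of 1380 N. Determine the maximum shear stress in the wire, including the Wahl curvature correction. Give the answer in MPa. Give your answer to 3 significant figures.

996 MPa

Spring index C = D/d = 72.0/6.6 = 10.9091
K_W = (4C−1)/(4C−4) + 0.615/C = 42.636/39.636 + 0.0564 = 1.1321
τ₀ = 8FD/(πd³) = 8·1380·72.0/(π·6.6³) = 794880/903.2 = 880.08 MPa
τ_max = K·τ₀ = 1.1321 × 880.08 = 996.3 MPa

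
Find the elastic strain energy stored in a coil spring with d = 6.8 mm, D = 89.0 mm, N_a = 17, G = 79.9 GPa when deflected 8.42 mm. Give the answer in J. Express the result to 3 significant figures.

k = Gd⁴/(8D³N_a) = (79.9×10³)(6.8⁴)/(8·89.0³·17) = 1.7819 N/mm
U = ½kδ² = 0.5 × 1.7819 × 8.42² = 63.164 N·mm = 0.063164 J

0.0632 J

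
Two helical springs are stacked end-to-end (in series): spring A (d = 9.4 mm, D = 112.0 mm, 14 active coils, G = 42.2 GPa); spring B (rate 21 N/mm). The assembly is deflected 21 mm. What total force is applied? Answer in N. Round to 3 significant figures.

40.0 N

k_A = Gd⁴/(8D³N_a) = (42.2×10³)(9.4⁴)/(8·112.0³·14) = 2.0939 N/mm
Series: 1/k_eq = 1/2.0939 + 1/21 = 0.5252; k_eq = 1.904 N/mm
F = k_eq·δ = 1.904·21 = 39.985 N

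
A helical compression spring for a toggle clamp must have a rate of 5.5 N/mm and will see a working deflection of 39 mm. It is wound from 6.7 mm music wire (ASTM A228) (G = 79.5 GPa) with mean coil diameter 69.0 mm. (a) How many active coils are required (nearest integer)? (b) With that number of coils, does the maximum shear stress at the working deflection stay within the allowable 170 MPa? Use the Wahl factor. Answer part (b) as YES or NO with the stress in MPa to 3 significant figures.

(a) 11 coils; (b) YES, τ_max = 144 MPa

N_a = Gd⁴/(8D³k) = (79.5×10³)(6.7⁴)/(8·69.0³·5.5) = 11.08 → N_a = 11
Actual rate k = Gd⁴/(8D³·11) = 5.5416 N/mm
Working load F = kδ = 5.5416·39 = 216.12 N
C = 69.0/6.7 = 10.2985; K_W = (4C−1)/(4C−4)+0.615/C = 1.1404
τ_max = K_W·8FD/(πd³) = 1.1404·126.26 = 143.98 MPa
τ_max ≤ 170 MPa → acceptable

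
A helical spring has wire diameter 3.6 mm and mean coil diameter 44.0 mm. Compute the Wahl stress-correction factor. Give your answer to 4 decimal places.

1.1171

C = D/d = 44.0/3.6 = 12.2222
K_W = (4C−1)/(4C−4) + 0.615/C = 47.889/44.889 + 0.0503 = 1.1171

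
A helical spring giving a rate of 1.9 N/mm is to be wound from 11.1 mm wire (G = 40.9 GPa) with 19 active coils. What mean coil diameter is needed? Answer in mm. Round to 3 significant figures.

D = (Gd⁴/(8N_a·k))^(1/3) = (40.9×10³·11.1⁴/(8·19·1.9))^(1/3)
  = (2.1499e+06)^(1/3) = 129.0643 mm

129 mm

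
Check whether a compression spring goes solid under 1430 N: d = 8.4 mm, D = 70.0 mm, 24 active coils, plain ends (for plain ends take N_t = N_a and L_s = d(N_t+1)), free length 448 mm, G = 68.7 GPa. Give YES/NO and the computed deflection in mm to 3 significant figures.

YES, δ = 275 mm

k = Gd⁴/(8D³N_a) = (68.7×10³)(8.4⁴)/(8·70.0³·24) = 5.1937 N/mm
N_t = 24; L_s = 8.4·25 = 210 mm; δ_solid = L₀ − L_s = 448 − 210 = 238 mm
δ = F/k = 1430/5.1937 = 275.33 mm
δ ≥ δ_solid → spring goes solid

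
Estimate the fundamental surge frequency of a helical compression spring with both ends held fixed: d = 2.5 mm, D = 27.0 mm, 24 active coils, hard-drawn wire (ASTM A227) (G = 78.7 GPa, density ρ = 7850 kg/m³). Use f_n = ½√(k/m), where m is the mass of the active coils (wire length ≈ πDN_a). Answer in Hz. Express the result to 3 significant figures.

50.9 Hz

k = Gd⁴/(8D³N_a) = (78.7×10³)(2.5⁴)/(8·27.0³·24) = 0.81347 N/mm = 813.47 N/m
Wire length L = πDN_a = π·27.0·24 = 2035.8 mm
m = ρ·(πd²/4)·L = 7850 × 4.9087×10⁻⁶ m² × 2.0358 m = 0.078445 kg
f_n = ½√(k/m) = 0.5·√(813.47/0.078445) = 0.5·√(10370) = 50.917 Hz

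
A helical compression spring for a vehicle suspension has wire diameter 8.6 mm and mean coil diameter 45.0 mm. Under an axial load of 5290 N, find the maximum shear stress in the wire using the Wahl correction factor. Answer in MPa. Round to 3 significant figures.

Spring index C = D/d = 45.0/8.6 = 5.2326
K_W = (4C−1)/(4C−4) + 0.615/C = 19.930/16.930 + 0.1175 = 1.2947
τ₀ = 8FD/(πd³) = 8·5290·45.0/(π·8.6³) = 1.9044e+06/1998.2 = 953.04 MPa
τ_max = K·τ₀ = 1.2947 × 953.04 = 1233.9 MPa

1230 MPa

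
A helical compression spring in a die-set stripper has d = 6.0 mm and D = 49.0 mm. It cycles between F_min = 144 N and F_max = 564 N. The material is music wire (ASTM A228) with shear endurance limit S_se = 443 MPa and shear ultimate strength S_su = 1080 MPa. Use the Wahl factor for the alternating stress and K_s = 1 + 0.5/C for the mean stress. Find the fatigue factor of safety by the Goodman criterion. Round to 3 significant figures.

C = D/d = 49.0/6.0 = 8.1667; K_W = (4C−1)/(4C−4)+0.615/C = 1.1800; K_s = 1+0.5/C = 1.0612
F_a = (F_max−F_min)/2 = 210 N; F_m = (F_max+F_min)/2 = 354 N
τ_a = K_W·8F_aD/(πd³) = 1.1800 × 121.31 = 143.14 MPa
τ_m = K_s·8F_mD/(πd³) = 1.0612 × 204.5 = 217.02 MPa
Goodman: 1/n_f = τ_a/S_se + τ_m/S_su = 143.14/443 + 217.02/1080 = 0.32312 + 0.20094 = 0.52406
n_f = 1/0.52406 = 1.908

1.91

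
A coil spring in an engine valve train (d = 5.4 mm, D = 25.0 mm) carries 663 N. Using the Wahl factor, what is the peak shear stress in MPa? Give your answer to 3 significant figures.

Spring index C = D/d = 25.0/5.4 = 4.6296
K_W = (4C−1)/(4C−4) + 0.615/C = 17.519/14.519 + 0.1328 = 1.3395
τ₀ = 8FD/(πd³) = 8·663·25.0/(π·5.4³) = 132600/494.69 = 268.05 MPa
τ_max = K·τ₀ = 1.3395 × 268.05 = 359.04 MPa

359 MPa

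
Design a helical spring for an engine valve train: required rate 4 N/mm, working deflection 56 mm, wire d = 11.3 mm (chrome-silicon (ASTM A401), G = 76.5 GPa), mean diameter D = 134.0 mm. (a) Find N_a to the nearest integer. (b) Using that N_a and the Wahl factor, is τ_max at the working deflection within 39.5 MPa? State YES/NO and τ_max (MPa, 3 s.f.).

(a) 16 coils; (b) NO, τ_max = 60.1 MPa

N_a = Gd⁴/(8D³k) = (76.5×10³)(11.3⁴)/(8·134.0³·4) = 16.2 → N_a = 16
Actual rate k = Gd⁴/(8D³·16) = 4.05 N/mm
Working load F = kδ = 4.05·56 = 226.8 N
C = 134.0/11.3 = 11.8584; K_W = (4C−1)/(4C−4)+0.615/C = 1.1209
τ_max = K_W·8FD/(πd³) = 1.1209·53.635 = 60.121 MPa
τ_max > 39.5 MPa → exceeds allowable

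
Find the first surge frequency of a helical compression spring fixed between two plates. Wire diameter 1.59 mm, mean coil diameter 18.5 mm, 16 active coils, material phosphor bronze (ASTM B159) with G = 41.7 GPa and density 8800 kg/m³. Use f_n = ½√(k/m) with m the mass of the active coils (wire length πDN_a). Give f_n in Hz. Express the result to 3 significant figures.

k = Gd⁴/(8D³N_a) = (41.7×10³)(1.59⁴)/(8·18.5³·16) = 0.32885 N/mm = 328.85 N/m
Wire length L = πDN_a = π·18.5·16 = 929.91 mm
m = ρ·(πd²/4)·L = 8800 × 1.9856×10⁻⁶ m² × 0.92991 m = 0.016248 kg
f_n = ½√(k/m) = 0.5·√(328.85/0.016248) = 0.5·√(20239) = 71.132 Hz

71.1 Hz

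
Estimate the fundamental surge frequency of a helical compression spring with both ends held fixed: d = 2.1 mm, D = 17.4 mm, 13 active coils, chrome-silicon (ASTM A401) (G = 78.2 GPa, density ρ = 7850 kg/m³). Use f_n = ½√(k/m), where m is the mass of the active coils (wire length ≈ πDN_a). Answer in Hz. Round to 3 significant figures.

190 Hz

k = Gd⁴/(8D³N_a) = (78.2×10³)(2.1⁴)/(8·17.4³·13) = 2.7759 N/mm = 2775.9 N/m
Wire length L = πDN_a = π·17.4·13 = 710.63 mm
m = ρ·(πd²/4)·L = 7850 × 3.4636×10⁻⁶ m² × 0.71063 m = 0.019321 kg
f_n = ½√(k/m) = 0.5·√(2775.9/0.019321) = 0.5·√(1.4367e+05) = 189.52 Hz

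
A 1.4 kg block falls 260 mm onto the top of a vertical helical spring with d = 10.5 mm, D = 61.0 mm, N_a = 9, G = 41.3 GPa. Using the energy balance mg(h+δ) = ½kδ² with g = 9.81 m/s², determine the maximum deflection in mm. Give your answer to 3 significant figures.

15.7 mm

k = Gd⁴/(8D³N_a) = (41.3×10³)(10.5⁴)/(8·61.0³·9) = 30.717 N/mm
W = mg = 1.4 × 9.81 = 13.734 N
½kδ² − Wδ − Wh = 0 → δ = (W + √(W² + 2kWh))/k
δ = (13.734 + √(188.62 + 219374))/30.717 = (13.734 + 468.58)/30.717 = 15.701 mm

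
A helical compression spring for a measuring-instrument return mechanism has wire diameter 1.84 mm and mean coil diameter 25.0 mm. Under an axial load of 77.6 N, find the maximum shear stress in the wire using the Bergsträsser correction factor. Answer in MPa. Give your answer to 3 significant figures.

870 MPa

Spring index C = D/d = 25.0/1.84 = 13.5870
K_B = (4C+2)/(4C−3) = 56.348/51.348 = 1.0974
τ₀ = 8FD/(πd³) = 8·77.6·25.0/(π·1.84³) = 15520/19.571 = 793.03 MPa
τ_max = K·τ₀ = 1.0974 × 793.03 = 870.25 MPa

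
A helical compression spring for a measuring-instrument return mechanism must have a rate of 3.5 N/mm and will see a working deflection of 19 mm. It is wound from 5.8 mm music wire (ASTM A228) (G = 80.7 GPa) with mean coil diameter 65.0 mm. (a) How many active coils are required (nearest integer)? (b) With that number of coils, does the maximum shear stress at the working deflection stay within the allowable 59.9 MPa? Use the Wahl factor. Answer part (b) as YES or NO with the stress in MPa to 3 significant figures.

N_a = Gd⁴/(8D³k) = (80.7×10³)(5.8⁴)/(8·65.0³·3.5) = 11.88 → N_a = 12
Actual rate k = Gd⁴/(8D³·12) = 3.464 N/mm
Working load F = kδ = 3.464·19 = 65.815 N
C = 65.0/5.8 = 11.2069; K_W = (4C−1)/(4C−4)+0.615/C = 1.1284
τ_max = K_W·8FD/(πd³) = 1.1284·55.834 = 63 MPa
τ_max > 59.9 MPa → exceeds allowable

(a) 12 coils; (b) NO, τ_max = 63.0 MPa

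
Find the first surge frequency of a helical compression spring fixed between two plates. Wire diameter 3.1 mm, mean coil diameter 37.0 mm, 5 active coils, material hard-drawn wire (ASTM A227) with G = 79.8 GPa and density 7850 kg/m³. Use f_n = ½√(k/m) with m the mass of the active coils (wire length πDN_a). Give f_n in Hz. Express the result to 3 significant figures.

163 Hz

k = Gd⁴/(8D³N_a) = (79.8×10³)(3.1⁴)/(8·37.0³·5) = 3.6373 N/mm = 3637.3 N/m
Wire length L = πDN_a = π·37.0·5 = 581.19 mm
m = ρ·(πd²/4)·L = 7850 × 7.5477×10⁻⁶ m² × 0.58119 m = 0.034435 kg
f_n = ½√(k/m) = 0.5·√(3637.3/0.034435) = 0.5·√(1.0563e+05) = 162.5 Hz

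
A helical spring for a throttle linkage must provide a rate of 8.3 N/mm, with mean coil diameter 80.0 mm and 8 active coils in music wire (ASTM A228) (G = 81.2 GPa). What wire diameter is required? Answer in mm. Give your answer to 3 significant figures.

7.61 mm

d = (8D³N_a·k / G)^(1/4) = (8·80.0³·8·8.3 / (81.2×10³))^0.25
  = (3349.4)^0.25 = 7.6075 mm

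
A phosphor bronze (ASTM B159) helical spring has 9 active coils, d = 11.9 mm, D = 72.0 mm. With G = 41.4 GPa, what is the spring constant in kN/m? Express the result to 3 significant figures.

k = Gd⁴/(8D³N_a) = (41.4×10³ × 11.9⁴) / (8 × 72.0³ × 9)
  = 8.3021e+08 / 2.68739e+07 = 30.893 N/mm

30.9 kN/m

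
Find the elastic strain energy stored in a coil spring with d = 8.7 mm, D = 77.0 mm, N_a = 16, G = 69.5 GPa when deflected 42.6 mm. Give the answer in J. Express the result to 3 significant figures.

k = Gd⁴/(8D³N_a) = (69.5×10³)(8.7⁴)/(8·77.0³·16) = 6.8136 N/mm
U = ½kδ² = 0.5 × 6.8136 × 42.6² = 6182.6 N·mm = 6.1826 J

6.18 J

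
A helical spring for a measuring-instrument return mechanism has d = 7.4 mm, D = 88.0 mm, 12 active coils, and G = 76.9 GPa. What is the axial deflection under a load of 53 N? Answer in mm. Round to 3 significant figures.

k = Gd⁴/(8D³N_a) = (76.9×10³)(7.4⁴)/(8·88.0³·12) = 3.5248 N/mm
δ = F/k = 53 / 3.5248 = 15.036 mm

15.0 mm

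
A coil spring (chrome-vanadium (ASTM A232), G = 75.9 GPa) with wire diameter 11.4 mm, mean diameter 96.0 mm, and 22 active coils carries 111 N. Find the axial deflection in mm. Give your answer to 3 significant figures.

k = Gd⁴/(8D³N_a) = (75.9×10³)(11.4⁴)/(8·96.0³·22) = 8.2326 N/mm
δ = F/k = 111 / 8.2326 = 13.483 mm

13.5 mm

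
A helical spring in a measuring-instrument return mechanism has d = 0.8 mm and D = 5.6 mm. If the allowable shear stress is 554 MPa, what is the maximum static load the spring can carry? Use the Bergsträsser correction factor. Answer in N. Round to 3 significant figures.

C = D/d = 5.6/0.8 = 7.0000
K_B = (4C+2)/(4C−3) = 30.000/25.000 = 1.2000
τ_max = K·8FD/(πd³) → F_max = τ_allow·πd³/(8DK)
F_max = 554·π·0.8³/(8·5.6·1.2000) = 891.11/53.76 = 16.576 N

16.6 N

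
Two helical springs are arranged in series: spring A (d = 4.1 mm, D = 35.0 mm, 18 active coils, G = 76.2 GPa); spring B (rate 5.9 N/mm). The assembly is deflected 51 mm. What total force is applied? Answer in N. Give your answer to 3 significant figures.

112 N

k_A = Gd⁴/(8D³N_a) = (76.2×10³)(4.1⁴)/(8·35.0³·18) = 3.4876 N/mm
Series: 1/k_eq = 1/3.4876 + 1/5.9 = 0.45622; k_eq = 2.1919 N/mm
F = k_eq·δ = 2.1919·51 = 111.79 N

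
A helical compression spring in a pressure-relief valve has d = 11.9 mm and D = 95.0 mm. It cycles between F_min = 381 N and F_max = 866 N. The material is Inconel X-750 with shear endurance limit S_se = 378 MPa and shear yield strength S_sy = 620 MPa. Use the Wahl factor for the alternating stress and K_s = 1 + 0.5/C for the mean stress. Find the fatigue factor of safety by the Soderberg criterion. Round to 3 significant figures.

C = D/d = 95.0/11.9 = 7.9832; K_W = (4C−1)/(4C−4)+0.615/C = 1.1844; K_s = 1+0.5/C = 1.0626
F_a = (F_max−F_min)/2 = 242.5 N; F_m = (F_max+F_min)/2 = 623.5 N
τ_a = K_W·8F_aD/(πd³) = 1.1844 × 34.812 = 41.233 MPa
τ_m = K_s·8F_mD/(πd³) = 1.0626 × 89.507 = 95.113 MPa
Soderberg: 1/n_f = τ_a/S_se + τ_m/S_sy = 41.233/378 + 95.113/620 = 0.10908 + 0.15341 = 0.26249
n_f = 1/0.26249 = 3.81

3.81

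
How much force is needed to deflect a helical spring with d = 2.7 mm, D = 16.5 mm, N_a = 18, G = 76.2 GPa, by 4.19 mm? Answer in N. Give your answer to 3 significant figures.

26.2 N

k = Gd⁴/(8D³N_a) = (76.2×10³)(2.7⁴)/(8·16.5³·18) = 6.2603 N/mm
F = k·δ = 6.2603 × 4.19 = 26.231 N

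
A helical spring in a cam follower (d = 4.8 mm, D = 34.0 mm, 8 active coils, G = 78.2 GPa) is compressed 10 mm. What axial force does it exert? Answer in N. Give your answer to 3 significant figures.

k = Gd⁴/(8D³N_a) = (78.2×10³)(4.8⁴)/(8·34.0³·8) = 16.503 N/mm
F = k·δ = 16.503 × 10 = 165.03 N

165 N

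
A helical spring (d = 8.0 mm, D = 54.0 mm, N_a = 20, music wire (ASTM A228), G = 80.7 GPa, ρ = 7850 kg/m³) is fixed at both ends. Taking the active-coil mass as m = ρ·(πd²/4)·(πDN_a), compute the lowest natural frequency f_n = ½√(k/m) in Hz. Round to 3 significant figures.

49.5 Hz

k = Gd⁴/(8D³N_a) = (80.7×10³)(8.0⁴)/(8·54.0³·20) = 13.12 N/mm = 13120 N/m
Wire length L = πDN_a = π·54.0·20 = 3392.9 mm
m = ρ·(πd²/4)·L = 7850 × 50.265×10⁻⁶ m² × 3.3929 m = 1.3388 kg
f_n = ½√(k/m) = 0.5·√(13120/1.3388) = 0.5·√(9799.8) = 49.497 Hz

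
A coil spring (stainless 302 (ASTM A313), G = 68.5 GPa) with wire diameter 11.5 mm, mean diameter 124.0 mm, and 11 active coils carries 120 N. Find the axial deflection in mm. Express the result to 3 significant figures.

16.8 mm

k = Gd⁴/(8D³N_a) = (68.5×10³)(11.5⁴)/(8·124.0³·11) = 7.1406 N/mm
δ = F/k = 120 / 7.1406 = 16.805 mm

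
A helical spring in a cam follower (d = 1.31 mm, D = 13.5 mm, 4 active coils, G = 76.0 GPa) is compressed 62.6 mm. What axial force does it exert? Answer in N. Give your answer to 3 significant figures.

k = Gd⁴/(8D³N_a) = (76.0×10³)(1.31⁴)/(8·13.5³·4) = 2.8428 N/mm
F = k·δ = 2.8428 × 62.6 = 177.96 N

178 N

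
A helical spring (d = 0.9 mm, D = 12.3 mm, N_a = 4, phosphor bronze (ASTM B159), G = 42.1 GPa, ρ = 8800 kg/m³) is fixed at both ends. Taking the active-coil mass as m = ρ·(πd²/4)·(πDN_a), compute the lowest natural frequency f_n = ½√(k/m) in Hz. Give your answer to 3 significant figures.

k = Gd⁴/(8D³N_a) = (42.1×10³)(0.9⁴)/(8·12.3³·4) = 0.46386 N/mm = 463.86 N/m
Wire length L = πDN_a = π·12.3·4 = 154.57 mm
m = ρ·(πd²/4)·L = 8800 × 0.63617×10⁻⁶ m² × 0.15457 m = 0.00086531 kg
f_n = ½√(k/m) = 0.5·√(463.86/0.00086531) = 0.5·√(5.3606e+05) = 366.08 Hz

366 Hz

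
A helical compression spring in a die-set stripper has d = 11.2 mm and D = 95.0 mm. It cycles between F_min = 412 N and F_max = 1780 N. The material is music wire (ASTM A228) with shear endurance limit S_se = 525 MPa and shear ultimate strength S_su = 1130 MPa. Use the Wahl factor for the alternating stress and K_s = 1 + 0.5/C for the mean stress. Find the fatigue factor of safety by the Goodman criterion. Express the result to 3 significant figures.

2.27

C = D/d = 95.0/11.2 = 8.4821; K_W = (4C−1)/(4C−4)+0.615/C = 1.1727; K_s = 1+0.5/C = 1.0589
F_a = (F_max−F_min)/2 = 684 N; F_m = (F_max+F_min)/2 = 1096 N
τ_a = K_W·8F_aD/(πd³) = 1.1727 × 117.78 = 138.12 MPa
τ_m = K_s·8F_mD/(πd³) = 1.0589 × 188.72 = 199.85 MPa
Goodman: 1/n_f = τ_a/S_se + τ_m/S_su = 138.12/525 + 199.85/1130 = 0.26309 + 0.17685 = 0.43995
n_f = 1/0.43995 = 2.273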